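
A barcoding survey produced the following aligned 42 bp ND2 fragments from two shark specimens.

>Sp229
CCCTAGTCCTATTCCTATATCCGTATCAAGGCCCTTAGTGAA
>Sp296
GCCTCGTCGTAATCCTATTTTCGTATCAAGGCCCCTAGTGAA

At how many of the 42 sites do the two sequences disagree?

Mismatches occur at site 1 (C/G), site 5 (A/C), site 9 (C/G), site 12 (T/A), site 19 (A/T), site 21 (C/T), site 35 (T/C).
That gives 7 mismatches out of 42 aligned sites, so the Hamming distance is 7.

7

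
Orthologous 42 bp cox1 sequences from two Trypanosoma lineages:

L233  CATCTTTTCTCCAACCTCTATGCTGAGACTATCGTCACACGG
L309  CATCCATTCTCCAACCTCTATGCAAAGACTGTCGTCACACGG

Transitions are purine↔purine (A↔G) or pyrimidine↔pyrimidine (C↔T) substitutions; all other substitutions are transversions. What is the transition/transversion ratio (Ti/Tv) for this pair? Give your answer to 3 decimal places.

Differing sites — 5:T/C (Ti); 6:T/A (Tv); 24:T/A (Tv); 25:G/A (Ti); 31:A/G (Ti).
Of the 5 differences, 3 transitions and 2 transversions, so Ti/Tv = 3/2 = 1.500.

1.500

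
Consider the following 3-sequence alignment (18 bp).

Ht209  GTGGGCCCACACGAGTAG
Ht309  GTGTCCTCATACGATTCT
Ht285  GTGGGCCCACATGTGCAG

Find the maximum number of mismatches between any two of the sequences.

10

Pairwise Hamming distances:
  Ht209 vs Ht309: 7
  Ht209 vs Ht285: 3
  Ht309 vs Ht285: 10
The largest is 10, between Ht309 and Ht285.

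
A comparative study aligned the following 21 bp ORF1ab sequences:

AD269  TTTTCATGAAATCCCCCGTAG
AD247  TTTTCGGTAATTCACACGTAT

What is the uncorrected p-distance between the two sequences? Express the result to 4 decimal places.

0.3333

Differing sites — 6:A/G; 7:T/G; 8:G/T; 11:A/T; 14:C/A; 16:C/A; 21:G/T.
There are 7 differences over 21 sites, so p = 7/21 = 0.3333.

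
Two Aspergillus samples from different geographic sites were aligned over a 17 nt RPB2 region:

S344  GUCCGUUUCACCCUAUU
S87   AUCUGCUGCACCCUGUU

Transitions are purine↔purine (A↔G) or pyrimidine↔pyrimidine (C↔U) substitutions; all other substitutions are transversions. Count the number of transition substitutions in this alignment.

4

Differing sites — 1:G/A (Ti); 4:C/U (Ti); 6:U/C (Ti); 8:U/G (Tv); 15:A/G (Ti).
Of the 5 differences, 4 transitions and 1 transversion, so the answer is 4.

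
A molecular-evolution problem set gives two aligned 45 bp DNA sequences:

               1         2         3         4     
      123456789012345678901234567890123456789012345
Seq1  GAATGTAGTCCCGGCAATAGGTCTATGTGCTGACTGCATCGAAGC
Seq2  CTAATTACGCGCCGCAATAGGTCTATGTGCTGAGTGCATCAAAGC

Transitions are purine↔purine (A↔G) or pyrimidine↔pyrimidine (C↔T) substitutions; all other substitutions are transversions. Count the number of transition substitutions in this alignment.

The sequences differ at positions 1 (G/C, transversion), 2 (A/T, transversion), 4 (T/A, transversion), 5 (G/T, transversion), 8 (G/C, transversion), 9 (T/G, transversion), 11 (C/G, transversion), 13 (G/C, transversion), 34 (C/G, transversion), 41 (G/A, transition).
Of the 10 differences, 1 transition and 9 transversions, so the answer is 1.

1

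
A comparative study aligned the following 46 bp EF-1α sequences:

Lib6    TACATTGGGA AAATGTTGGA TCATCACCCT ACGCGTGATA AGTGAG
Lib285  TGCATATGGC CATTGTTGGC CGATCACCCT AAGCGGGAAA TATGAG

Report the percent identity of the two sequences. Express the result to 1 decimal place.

Differing sites — 2:A/G; 6:T/A; 7:G/T; 10:A/C; 11:A/C; 13:A/T; 20:A/C; 21:T/C; 22:C/G; 32:C/A; 36:T/G; 39:T/A; 41:A/T; 42:G/A.
32 of the 46 sites match, so the percent identity is 32/46 × 100 = 69.6%.

69.6%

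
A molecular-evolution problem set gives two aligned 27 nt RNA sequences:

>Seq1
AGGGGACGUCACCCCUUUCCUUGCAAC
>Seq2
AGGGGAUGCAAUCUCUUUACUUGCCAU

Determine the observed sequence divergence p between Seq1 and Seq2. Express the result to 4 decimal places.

0.2963

The sequences differ at positions 7 (C/U), 9 (U/C), 10 (C/A), 12 (C/U), 14 (C/U), 19 (C/A), 25 (A/C), 27 (C/U).
There are 8 differences over 27 sites, so p = 8/27 = 0.2963.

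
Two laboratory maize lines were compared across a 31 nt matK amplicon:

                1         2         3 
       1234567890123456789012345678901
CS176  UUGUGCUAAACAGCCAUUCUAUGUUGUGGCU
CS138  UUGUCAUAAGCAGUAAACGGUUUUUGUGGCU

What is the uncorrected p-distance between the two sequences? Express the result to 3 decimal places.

0.355

Differing sites — 5:G/C; 6:C/A; 10:A/G; 14:C/U; 15:C/A; 17:U/A; 18:U/C; 19:C/G; 20:U/G; 21:A/U; 23:G/U.
There are 11 differences over 31 sites, so p = 11/31 = 0.355.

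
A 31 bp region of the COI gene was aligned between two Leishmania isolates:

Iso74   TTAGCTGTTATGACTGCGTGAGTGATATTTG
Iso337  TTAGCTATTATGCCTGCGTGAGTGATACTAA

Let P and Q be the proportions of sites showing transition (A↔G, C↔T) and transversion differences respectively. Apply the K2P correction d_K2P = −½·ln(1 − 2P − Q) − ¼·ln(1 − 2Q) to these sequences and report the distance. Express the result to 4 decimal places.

0.1838

Mismatches occur at site 7 (G↔A, transition), site 13 (A↔C, transversion), site 28 (T↔C, transition), site 30 (T↔A, transversion), site 31 (G↔A, transition).
Of the 5 differences, 3 transitions and 2 transversions over 31 sites: P = 3/31 = 0.096774, Q = 2/31 = 0.064516.
d = −0.5·ln(0.741936) − 0.25·ln(0.870968) = −0.5·(-0.298492) − 0.25·(-0.138150) = 0.1838.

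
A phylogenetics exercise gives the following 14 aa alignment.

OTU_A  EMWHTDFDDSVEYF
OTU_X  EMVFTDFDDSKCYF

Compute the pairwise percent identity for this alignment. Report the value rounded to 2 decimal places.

Differing sites — 3:W/V; 4:H/F; 11:V/K; 12:E/C.
10 of the 14 sites match, so the percent identity is 10/14 × 100 = 71.43%.

71.43%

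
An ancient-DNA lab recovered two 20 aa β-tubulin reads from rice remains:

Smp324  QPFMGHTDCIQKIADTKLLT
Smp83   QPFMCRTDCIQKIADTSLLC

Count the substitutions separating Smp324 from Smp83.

The sequences differ at positions 5 (G/C), 6 (H/R), 17 (K/S), 20 (T/C).
That gives 4 mismatches out of 20 aligned sites, so the Hamming distance is 4.

4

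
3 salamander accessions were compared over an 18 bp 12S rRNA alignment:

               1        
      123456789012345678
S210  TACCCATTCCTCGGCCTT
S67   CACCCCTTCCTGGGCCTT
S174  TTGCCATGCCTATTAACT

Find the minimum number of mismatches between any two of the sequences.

Pairwise Hamming distances:
  S210 vs S67: 3
  S210 vs S174: 9
  S67 vs S174: 11
The smallest is 3, between S210 and S67.

3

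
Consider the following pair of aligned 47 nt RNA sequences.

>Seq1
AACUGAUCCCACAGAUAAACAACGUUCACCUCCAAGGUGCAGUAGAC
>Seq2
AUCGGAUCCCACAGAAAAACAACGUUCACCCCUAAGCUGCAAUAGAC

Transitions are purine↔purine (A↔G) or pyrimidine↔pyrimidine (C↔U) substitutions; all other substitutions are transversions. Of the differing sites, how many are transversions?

Differing sites — 2:A/U (Tv); 4:U/G (Tv); 16:U/A (Tv); 31:U/C (Ti); 33:C/U (Ti); 37:G/C (Tv); 42:G/A (Ti).
Of the 7 differences, 3 transitions and 4 transversions, so the answer is 4.

4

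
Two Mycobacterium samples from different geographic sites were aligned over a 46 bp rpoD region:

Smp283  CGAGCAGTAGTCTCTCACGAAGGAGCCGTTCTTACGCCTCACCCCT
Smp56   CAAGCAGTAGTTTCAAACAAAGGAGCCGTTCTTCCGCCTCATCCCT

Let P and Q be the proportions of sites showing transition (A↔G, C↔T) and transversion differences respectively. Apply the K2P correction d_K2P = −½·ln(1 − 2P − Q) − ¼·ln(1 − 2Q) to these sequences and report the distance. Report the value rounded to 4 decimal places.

0.1716

Mismatches occur at site 2 (G→A, transition), site 12 (C→T, transition), site 15 (T→A, transversion), site 16 (C→A, transversion), site 19 (G→A, transition), site 34 (A→C, transversion), site 42 (C→T, transition).
Of the 7 differences, 4 transitions and 3 transversions over 46 sites: P = 4/46 = 0.086957, Q = 3/46 = 0.065217.
d = −0.5·ln(0.760869) − 0.25·ln(0.869566) = −0.5·(-0.273294) − 0.25·(-0.139761) = 0.1716.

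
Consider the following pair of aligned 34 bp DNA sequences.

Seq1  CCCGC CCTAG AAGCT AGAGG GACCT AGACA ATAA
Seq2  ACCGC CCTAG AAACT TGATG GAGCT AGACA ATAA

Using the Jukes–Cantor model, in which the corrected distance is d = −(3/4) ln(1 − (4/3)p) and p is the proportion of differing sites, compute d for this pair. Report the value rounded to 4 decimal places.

The sequences differ at positions 1 (C/A), 13 (G/A), 16 (A/T), 19 (G/T), 23 (C/G).
p = 5/34 = 0.147059.
d = −0.75 · ln(1 − (4/3)·0.147059) = −0.75 · ln(0.803921) = −0.75 · (-0.218254) = 0.1637.

0.1637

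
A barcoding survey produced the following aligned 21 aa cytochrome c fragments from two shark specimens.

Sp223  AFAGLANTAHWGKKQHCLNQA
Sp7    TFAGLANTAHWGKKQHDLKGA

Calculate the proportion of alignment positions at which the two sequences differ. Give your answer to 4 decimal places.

0.1905

Mismatches occur at site 1 (A/T), site 17 (C/D), site 19 (N/K), site 20 (Q/G).
There are 4 differences over 21 sites, so p = 4/21 = 0.1905.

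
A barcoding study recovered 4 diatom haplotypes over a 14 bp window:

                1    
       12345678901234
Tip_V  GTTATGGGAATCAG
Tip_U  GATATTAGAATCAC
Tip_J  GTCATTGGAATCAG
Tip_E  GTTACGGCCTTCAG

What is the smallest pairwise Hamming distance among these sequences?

Pairwise Hamming distances:
  Tip_V vs Tip_U: 4
  Tip_V vs Tip_J: 2
  Tip_V vs Tip_E: 4
  Tip_U vs Tip_J: 4
  Tip_U vs Tip_E: 8
  Tip_J vs Tip_E: 6
The smallest is 2, between Tip_V and Tip_J.

2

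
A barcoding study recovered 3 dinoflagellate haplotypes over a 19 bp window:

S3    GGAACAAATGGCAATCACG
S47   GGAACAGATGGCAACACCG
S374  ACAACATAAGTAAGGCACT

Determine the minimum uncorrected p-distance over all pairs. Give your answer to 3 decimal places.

Pairwise Hamming distances:
  S3 vs S47: 4
  S3 vs S374: 9
  S47 vs S374: 11
The smallest is 4 mismatches, between S3 and S47; p = 4/19 = 0.211.

0.211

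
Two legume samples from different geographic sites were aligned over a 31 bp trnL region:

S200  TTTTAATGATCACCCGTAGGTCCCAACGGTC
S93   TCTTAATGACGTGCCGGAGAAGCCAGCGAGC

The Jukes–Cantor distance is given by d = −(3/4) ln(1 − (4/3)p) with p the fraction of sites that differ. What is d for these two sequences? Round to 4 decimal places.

The sequences differ at positions 2 (T/C), 10 (T/C), 11 (C/G), 12 (A/T), 13 (C/G), 17 (T/G), 20 (G/A), 21 (T/A), 22 (C/G), 26 (A/G), 29 (G/A), 30 (T/G).
p = 12/31 = 0.387097.
d = −0.75 · ln(1 − (4/3)·0.387097) = −0.75 · ln(0.483871) = −0.75 · (-0.725937) = 0.5445.

0.5445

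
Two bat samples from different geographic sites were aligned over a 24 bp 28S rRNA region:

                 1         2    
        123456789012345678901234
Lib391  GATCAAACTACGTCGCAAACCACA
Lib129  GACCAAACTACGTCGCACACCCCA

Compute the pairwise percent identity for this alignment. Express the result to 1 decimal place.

Differing sites — 3:T/C; 18:A/C; 22:A/C.
21 of the 24 sites match, so the percent identity is 21/24 × 100 = 87.5%.

87.5%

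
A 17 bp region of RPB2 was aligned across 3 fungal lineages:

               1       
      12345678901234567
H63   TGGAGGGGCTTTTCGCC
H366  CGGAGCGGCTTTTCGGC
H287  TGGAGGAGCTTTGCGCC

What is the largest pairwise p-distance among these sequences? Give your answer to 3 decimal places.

0.294

Pairwise Hamming distances:
  H63 vs H366: 3
  H63 vs H287: 2
  H366 vs H287: 5
The largest is 5 mismatches, between H366 and H287; p = 5/17 = 0.294.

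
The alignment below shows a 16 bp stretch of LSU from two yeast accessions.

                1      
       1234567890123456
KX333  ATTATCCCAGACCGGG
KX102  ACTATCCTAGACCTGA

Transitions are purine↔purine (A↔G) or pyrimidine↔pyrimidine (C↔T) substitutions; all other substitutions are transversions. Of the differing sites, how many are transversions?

1

Differing sites — 2:T/C (Ti); 8:C/T (Ti); 14:G/T (Tv); 16:G/A (Ti).
Of the 4 differences, 3 transitions and 1 transversion, so the answer is 1.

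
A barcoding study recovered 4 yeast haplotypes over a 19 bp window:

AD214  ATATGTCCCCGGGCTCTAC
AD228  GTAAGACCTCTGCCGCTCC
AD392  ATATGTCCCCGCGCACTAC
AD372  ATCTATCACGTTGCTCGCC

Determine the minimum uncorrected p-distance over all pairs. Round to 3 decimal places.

Pairwise Hamming distances:
  AD214 vs AD228: 8
  AD214 vs AD392: 2
  AD214 vs AD372: 8
  AD228 vs AD392: 9
  AD228 vs AD372: 12
  AD392 vs AD372: 9
The smallest is 2 mismatches, between AD214 and AD392; p = 2/19 = 0.105.

0.105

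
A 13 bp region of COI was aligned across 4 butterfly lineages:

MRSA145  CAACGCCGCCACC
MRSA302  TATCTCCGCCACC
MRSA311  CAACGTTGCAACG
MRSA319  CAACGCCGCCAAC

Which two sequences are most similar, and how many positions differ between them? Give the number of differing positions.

Pairwise Hamming distances:
  MRSA145 vs MRSA302: 3
  MRSA145 vs MRSA311: 4
  MRSA145 vs MRSA319: 1
  MRSA302 vs MRSA311: 7
  MRSA302 vs MRSA319: 4
  MRSA311 vs MRSA319: 5
The smallest is 1, between MRSA145 and MRSA319.

1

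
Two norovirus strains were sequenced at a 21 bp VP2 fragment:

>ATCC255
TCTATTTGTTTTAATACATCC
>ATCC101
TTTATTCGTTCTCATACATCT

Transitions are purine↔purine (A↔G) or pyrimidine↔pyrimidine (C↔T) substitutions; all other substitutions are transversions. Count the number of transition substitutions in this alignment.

4

Differing sites — 2:C/T (Ti); 7:T/C (Ti); 11:T/C (Ti); 13:A/C (Tv); 21:C/T (Ti).
Of the 5 differences, 4 transitions and 1 transversion, so the answer is 4.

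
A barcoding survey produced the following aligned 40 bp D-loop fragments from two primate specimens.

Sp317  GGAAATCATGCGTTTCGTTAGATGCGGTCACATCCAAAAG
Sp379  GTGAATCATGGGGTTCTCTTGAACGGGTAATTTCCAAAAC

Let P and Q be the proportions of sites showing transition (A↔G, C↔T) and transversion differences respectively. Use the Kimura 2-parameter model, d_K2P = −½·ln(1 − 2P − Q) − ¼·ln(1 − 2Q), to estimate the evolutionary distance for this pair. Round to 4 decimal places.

0.4763

Mismatches occur at site 2 (G↔T, transversion), site 3 (A↔G, transition), site 11 (C↔G, transversion), site 13 (T↔G, transversion), site 17 (G↔T, transversion), site 18 (T↔C, transition), site 20 (A↔T, transversion), site 23 (T↔A, transversion), site 24 (G↔C, transversion), site 25 (C↔G, transversion), site 29 (C↔A, transversion), site 31 (C↔T, transition), site 32 (A↔T, transversion), site 40 (G↔C, transversion).
Of the 14 differences, 3 transitions and 11 transversions over 40 sites: P = 3/40 = 0.075000, Q = 11/40 = 0.275000.
d = −0.5·ln(0.575000) − 0.25·ln(0.450000) = −0.5·(-0.553385) − 0.25·(-0.798508) = 0.4763.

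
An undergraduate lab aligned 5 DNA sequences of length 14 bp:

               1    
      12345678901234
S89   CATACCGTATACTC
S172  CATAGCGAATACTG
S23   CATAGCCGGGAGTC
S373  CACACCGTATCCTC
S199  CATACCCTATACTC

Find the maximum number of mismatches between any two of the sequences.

Pairwise Hamming distances:
  S89 vs S172: 3
  S89 vs S23: 6
  S89 vs S373: 2
  S89 vs S199: 1
  S172 vs S23: 6
  S172 vs S373: 5
  S172 vs S199: 4
  S23 vs S373: 8
  S23 vs S199: 5
  S373 vs S199: 3
The largest is 8, between S23 and S373.

8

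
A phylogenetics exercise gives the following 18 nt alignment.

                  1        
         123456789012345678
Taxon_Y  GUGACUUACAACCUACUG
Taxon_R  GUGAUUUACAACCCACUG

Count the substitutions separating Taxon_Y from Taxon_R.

2

Mismatches occur at site 5 (C/U), site 14 (U/C).
That gives 2 mismatches out of 18 aligned sites, so the Hamming distance is 2.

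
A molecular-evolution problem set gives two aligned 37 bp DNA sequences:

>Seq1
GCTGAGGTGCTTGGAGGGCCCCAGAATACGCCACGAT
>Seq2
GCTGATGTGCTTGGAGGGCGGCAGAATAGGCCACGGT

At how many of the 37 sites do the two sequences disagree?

The sequences differ at positions 6 (G/T), 20 (C/G), 21 (C/G), 29 (C/G), 36 (A/G).
That gives 5 mismatches out of 37 aligned sites, so the Hamming distance is 5.

5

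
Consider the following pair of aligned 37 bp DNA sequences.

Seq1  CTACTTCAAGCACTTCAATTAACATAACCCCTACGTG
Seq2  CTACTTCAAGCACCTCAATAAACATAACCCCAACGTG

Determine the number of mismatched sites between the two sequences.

3

The sequences differ at positions 14 (T/C), 20 (T/A), 32 (T/A).
That gives 3 mismatches out of 37 aligned sites, so the Hamming distance is 3.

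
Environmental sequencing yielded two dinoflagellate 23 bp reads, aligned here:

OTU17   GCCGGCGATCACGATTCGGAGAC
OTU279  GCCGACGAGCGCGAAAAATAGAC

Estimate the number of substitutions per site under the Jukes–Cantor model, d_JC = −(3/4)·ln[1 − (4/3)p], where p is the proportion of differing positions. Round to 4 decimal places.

0.4674

Mismatches occur at site 5 (G/A), site 9 (T/G), site 11 (A/G), site 15 (T/A), site 16 (T/A), site 17 (C/A), site 18 (G/A), site 19 (G/T).
p = 8/23 = 0.347826.
d = −0.75 · ln(1 − (4/3)·0.347826) = −0.75 · ln(0.536232) = −0.75 · (-0.623188) = 0.4674.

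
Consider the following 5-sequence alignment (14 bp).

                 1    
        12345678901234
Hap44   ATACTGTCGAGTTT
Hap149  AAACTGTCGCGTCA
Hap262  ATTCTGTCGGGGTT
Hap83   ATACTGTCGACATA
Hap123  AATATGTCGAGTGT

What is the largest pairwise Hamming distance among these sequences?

7

Pairwise Hamming distances:
  Hap44 vs Hap149: 4
  Hap44 vs Hap262: 3
  Hap44 vs Hap83: 3
  Hap44 vs Hap123: 4
  Hap149 vs Hap262: 6
  Hap149 vs Hap83: 5
  Hap149 vs Hap123: 5
  Hap262 vs Hap83: 5
  Hap262 vs Hap123: 5
  Hap83 vs Hap123: 7
The largest is 7, between Hap83 and Hap123.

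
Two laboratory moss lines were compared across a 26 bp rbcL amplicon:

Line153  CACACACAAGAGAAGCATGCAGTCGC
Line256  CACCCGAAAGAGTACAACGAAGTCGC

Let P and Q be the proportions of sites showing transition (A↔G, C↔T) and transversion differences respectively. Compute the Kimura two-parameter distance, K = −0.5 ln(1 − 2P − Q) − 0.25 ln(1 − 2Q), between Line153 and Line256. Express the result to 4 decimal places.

0.3975

Mismatches occur at site 4 (A/C, transversion), site 6 (A/G, transition), site 7 (C/A, transversion), site 13 (A/T, transversion), site 15 (G/C, transversion), site 16 (C/A, transversion), site 18 (T/C, transition), site 20 (C/A, transversion).
Of the 8 differences, 2 transitions and 6 transversions over 26 sites: P = 2/26 = 0.076923, Q = 6/26 = 0.230769.
d = −0.5·ln(0.615385) − 0.25·ln(0.538462) = −0.5·(-0.485507) − 0.25·(-0.619038) = 0.3975.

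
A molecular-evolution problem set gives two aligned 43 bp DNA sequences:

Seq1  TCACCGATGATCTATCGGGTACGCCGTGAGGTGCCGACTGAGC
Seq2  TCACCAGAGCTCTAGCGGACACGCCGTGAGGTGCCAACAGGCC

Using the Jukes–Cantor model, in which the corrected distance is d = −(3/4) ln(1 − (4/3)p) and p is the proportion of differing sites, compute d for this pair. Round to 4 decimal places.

0.3129

Mismatches occur at site 6 (G→A), site 7 (A→G), site 8 (T→A), site 10 (A→C), site 15 (T→G), site 19 (G→A), site 20 (T→C), site 36 (G→A), site 39 (T→A), site 41 (A→G), site 42 (G→C).
p = 11/43 = 0.255814.
d = −0.75 · ln(1 − (4/3)·0.255814) = −0.75 · ln(0.658915) = −0.75 · (-0.417161) = 0.3129.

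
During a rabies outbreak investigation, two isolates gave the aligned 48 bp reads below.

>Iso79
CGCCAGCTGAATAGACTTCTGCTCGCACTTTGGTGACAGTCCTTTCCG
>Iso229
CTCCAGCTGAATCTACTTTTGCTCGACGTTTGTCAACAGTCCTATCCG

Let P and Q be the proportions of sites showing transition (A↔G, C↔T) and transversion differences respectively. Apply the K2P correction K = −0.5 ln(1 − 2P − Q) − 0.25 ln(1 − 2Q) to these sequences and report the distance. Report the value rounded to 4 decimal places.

The sequences differ at positions 2 (G/T, transversion), 13 (A/C, transversion), 14 (G/T, transversion), 19 (C/T, transition), 26 (C/A, transversion), 27 (A/C, transversion), 28 (C/G, transversion), 33 (G/T, transversion), 34 (T/C, transition), 35 (G/A, transition), 44 (T/A, transversion).
Of the 11 differences, 3 transitions and 8 transversions over 48 sites: P = 3/48 = 0.062500, Q = 8/48 = 0.166667.
d = −0.5·ln(0.708333) − 0.25·ln(0.666666) = −0.5·(-0.344841) − 0.25·(-0.405466) = 0.2738.

0.2738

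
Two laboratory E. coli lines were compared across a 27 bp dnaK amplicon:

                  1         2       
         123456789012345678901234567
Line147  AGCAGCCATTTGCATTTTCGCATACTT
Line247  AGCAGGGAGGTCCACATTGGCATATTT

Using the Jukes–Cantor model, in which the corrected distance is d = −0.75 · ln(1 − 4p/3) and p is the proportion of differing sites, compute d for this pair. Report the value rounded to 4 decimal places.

0.4408

Mismatches occur at site 6 (C/G), site 7 (C/G), site 9 (T/G), site 10 (T/G), site 12 (G/C), site 15 (T/C), site 16 (T/A), site 19 (C/G), site 25 (C/T).
p = 9/27 = 0.333333.
d = −0.75 · ln(1 − (4/3)·0.333333) = −0.75 · ln(0.555556) = −0.75 · (-0.587786) = 0.4408.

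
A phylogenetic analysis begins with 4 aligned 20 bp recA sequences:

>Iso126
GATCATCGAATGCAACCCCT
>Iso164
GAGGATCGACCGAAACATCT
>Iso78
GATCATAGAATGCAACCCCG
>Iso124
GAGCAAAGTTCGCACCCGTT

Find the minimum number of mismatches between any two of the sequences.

Pairwise Hamming distances:
  Iso126 vs Iso164: 7
  Iso126 vs Iso78: 2
  Iso126 vs Iso124: 9
  Iso164 vs Iso78: 9
  Iso164 vs Iso124: 10
  Iso78 vs Iso124: 9
The smallest is 2, between Iso126 and Iso78.

2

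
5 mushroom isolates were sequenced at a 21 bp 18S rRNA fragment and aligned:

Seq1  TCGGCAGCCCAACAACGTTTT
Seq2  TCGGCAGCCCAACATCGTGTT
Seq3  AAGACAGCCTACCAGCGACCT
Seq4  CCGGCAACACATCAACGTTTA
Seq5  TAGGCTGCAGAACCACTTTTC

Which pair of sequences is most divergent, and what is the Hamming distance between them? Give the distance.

Pairwise Hamming distances:
  Seq1 vs Seq2: 2
  Seq1 vs Seq3: 9
  Seq1 vs Seq4: 5
  Seq1 vs Seq5: 7
  Seq2 vs Seq3: 9
  Seq2 vs Seq4: 7
  Seq2 vs Seq5: 9
  Seq3 vs Seq4: 12
  Seq3 vs Seq5: 13
  Seq4 vs Seq5: 9
The largest is 13, between Seq3 and Seq5.

13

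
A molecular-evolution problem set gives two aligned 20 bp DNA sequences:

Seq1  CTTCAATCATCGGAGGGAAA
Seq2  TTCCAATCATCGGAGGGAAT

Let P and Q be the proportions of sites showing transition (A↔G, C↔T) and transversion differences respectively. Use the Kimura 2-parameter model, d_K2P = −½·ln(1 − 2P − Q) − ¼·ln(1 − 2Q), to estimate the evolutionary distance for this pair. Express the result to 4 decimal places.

Mismatches occur at site 1 (C→T, transition), site 3 (T→C, transition), site 20 (A→T, transversion).
Of the 3 differences, 2 transitions and 1 transversion over 20 sites: P = 2/20 = 0.100000, Q = 1/20 = 0.050000.
d = −0.5·ln(0.750000) − 0.25·ln(0.900000) = −0.5·(-0.287682) − 0.25·(-0.105361) = 0.1702.

0.1702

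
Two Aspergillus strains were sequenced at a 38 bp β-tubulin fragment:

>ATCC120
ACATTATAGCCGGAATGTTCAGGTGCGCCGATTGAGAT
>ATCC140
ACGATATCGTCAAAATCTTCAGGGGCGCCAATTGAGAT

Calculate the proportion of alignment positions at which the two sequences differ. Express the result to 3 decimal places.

0.237

Differing sites — 3:A/G; 4:T/A; 8:A/C; 10:C/T; 12:G/A; 13:G/A; 17:G/C; 24:T/G; 30:G/A.
There are 9 differences over 38 sites, so p = 9/38 = 0.237.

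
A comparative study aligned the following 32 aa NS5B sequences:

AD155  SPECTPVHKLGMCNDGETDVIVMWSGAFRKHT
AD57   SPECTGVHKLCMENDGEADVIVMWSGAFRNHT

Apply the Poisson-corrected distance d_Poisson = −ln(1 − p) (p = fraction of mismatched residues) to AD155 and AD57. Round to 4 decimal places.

Differing sites — 6:P/G; 11:G/C; 13:C/E; 18:T/A; 30:K/N.
p = 5/32 = 0.156250.
d = −ln(1 − 0.156250) = −ln(0.843750) = 0.1699.

0.1699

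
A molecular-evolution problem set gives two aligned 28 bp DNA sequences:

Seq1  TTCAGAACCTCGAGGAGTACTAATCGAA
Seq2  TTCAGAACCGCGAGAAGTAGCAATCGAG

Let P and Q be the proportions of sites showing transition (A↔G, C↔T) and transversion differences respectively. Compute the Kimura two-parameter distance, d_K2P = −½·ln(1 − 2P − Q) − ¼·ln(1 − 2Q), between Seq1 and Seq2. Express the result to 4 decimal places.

The sequences differ at positions 10 (T/G, transversion), 15 (G/A, transition), 20 (C/G, transversion), 21 (T/C, transition), 28 (A/G, transition).
Of the 5 differences, 3 transitions and 2 transversions over 28 sites: P = 3/28 = 0.107143, Q = 2/28 = 0.071429.
d = −0.5·ln(0.714285) − 0.25·ln(0.857142) = −0.5·(-0.336473) − 0.25·(-0.154152) = 0.2068.

0.2068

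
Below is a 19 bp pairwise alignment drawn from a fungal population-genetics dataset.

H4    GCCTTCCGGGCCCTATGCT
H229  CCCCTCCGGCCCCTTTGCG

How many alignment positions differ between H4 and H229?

5

The sequences differ at positions 1 (G/C), 4 (T/C), 10 (G/C), 15 (A/T), 19 (T/G).
That gives 5 mismatches out of 19 aligned sites, so the Hamming distance is 5.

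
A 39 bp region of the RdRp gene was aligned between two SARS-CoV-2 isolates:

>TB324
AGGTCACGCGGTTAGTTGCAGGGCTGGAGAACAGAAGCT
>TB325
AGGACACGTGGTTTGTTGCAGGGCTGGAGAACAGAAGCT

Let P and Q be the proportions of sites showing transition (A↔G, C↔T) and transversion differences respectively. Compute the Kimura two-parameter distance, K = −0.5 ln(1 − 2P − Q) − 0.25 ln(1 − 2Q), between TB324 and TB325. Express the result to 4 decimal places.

0.0812

Differing sites — 4:T/A (Tv); 9:C/T (Ti); 14:A/T (Tv).
Of the 3 differences, 1 transition and 2 transversions over 39 sites: P = 1/39 = 0.025641, Q = 2/39 = 0.051282.
d = −0.5·ln(0.897436) − 0.25·ln(0.897436) = −0.5·(-0.108213) − 0.25·(-0.108213) = 0.0812.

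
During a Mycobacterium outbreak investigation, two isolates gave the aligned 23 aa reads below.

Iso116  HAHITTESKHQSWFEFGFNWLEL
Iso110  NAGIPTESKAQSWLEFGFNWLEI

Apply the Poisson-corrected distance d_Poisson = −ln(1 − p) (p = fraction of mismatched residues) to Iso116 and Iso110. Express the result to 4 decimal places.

Differing sites — 1:H/N; 3:H/G; 5:T/P; 10:H/A; 14:F/L; 23:L/I.
p = 6/23 = 0.260870.
d = −ln(1 − 0.260870) = −ln(0.739130) = 0.3023.

0.3023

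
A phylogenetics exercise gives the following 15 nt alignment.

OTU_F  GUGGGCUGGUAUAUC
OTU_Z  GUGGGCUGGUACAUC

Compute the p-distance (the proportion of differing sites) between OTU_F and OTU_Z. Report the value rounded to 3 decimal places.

A single mismatch occurs at site 12 (U→C).
There are 1 differences over 15 sites, so p = 1/15 = 0.067.

0.067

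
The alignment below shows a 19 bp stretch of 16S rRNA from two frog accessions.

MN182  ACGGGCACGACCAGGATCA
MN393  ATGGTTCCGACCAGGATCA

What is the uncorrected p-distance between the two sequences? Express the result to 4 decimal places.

0.2105

Mismatches occur at site 2 (C↔T), site 5 (G↔T), site 6 (C↔T), site 7 (A↔C).
There are 4 differences over 19 sites, so p = 4/19 = 0.2105.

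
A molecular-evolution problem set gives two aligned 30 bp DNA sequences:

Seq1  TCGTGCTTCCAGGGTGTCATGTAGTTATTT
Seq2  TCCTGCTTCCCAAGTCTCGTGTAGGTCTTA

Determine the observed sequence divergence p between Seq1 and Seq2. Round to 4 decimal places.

Mismatches occur at site 3 (G↔C), site 11 (A↔C), site 12 (G↔A), site 13 (G↔A), site 16 (G↔C), site 19 (A↔G), site 25 (T↔G), site 27 (A↔C), site 30 (T↔A).
There are 9 differences over 30 sites, so p = 9/30 = 0.3000.

0.3000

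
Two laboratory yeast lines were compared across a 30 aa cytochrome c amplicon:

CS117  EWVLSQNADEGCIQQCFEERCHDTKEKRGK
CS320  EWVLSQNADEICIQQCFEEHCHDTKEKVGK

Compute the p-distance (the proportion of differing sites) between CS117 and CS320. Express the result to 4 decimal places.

0.1000

Mismatches occur at site 11 (G/I), site 20 (R/H), site 28 (R/V).
There are 3 differences over 30 sites, so p = 3/30 = 0.1000.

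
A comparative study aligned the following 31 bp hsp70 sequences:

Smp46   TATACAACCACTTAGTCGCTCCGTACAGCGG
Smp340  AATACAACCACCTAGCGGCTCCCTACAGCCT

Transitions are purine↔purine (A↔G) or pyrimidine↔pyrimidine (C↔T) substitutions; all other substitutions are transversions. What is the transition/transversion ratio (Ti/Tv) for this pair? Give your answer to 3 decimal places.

Mismatches occur at site 1 (T→A, transversion), site 12 (T→C, transition), site 16 (T→C, transition), site 17 (C→G, transversion), site 23 (G→C, transversion), site 30 (G→C, transversion), site 31 (G→T, transversion).
Of the 7 differences, 2 transitions and 5 transversions, so Ti/Tv = 2/5 = 0.400.

0.400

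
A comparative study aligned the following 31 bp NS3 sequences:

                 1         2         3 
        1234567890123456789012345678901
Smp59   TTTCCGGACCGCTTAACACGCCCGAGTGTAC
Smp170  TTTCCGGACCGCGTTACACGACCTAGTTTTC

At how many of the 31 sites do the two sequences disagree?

6

Differing sites — 13:T/G; 15:A/T; 21:C/A; 24:G/T; 28:G/T; 30:A/T.
That gives 6 mismatches out of 31 aligned sites, so the Hamming distance is 6.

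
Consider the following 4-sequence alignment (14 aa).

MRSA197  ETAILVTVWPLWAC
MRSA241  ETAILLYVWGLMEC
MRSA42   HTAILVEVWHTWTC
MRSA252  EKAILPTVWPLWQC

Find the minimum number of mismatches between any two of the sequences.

3

Pairwise Hamming distances:
  MRSA197 vs MRSA241: 5
  MRSA197 vs MRSA42: 5
  MRSA197 vs MRSA252: 3
  MRSA241 vs MRSA42: 7
  MRSA241 vs MRSA252: 6
  MRSA42 vs MRSA252: 7
The smallest is 3, between MRSA197 and MRSA252.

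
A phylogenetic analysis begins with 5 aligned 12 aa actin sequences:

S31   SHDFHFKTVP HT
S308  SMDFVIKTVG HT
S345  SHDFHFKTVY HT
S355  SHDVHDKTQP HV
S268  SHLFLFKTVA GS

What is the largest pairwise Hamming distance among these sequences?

Pairwise Hamming distances:
  S31 vs S308: 4
  S31 vs S345: 1
  S31 vs S355: 4
  S31 vs S268: 5
  S308 vs S345: 4
  S308 vs S355: 7
  S308 vs S268: 7
  S345 vs S355: 5
  S345 vs S268: 5
  S355 vs S268: 8
The largest is 8, between S355 and S268.

8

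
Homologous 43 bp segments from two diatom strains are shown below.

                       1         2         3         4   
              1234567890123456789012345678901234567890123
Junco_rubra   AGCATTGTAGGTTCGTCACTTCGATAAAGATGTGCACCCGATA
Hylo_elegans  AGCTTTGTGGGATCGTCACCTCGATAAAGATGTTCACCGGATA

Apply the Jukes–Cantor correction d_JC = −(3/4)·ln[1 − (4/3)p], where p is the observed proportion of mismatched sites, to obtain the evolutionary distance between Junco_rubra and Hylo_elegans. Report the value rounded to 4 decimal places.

Mismatches occur at site 4 (A→T), site 9 (A→G), site 12 (T→A), site 20 (T→C), site 34 (G→T), site 39 (C→G).
p = 6/43 = 0.139535.
d = −0.75 · ln(1 − (4/3)·0.139535) = −0.75 · ln(0.813953) = −0.75 · (-0.205853) = 0.1544.

0.1544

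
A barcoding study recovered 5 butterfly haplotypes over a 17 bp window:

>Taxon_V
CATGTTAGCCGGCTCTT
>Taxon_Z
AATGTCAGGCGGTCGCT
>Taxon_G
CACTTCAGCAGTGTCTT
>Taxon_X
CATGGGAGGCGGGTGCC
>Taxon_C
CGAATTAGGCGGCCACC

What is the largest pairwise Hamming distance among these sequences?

Pairwise Hamming distances:
  Taxon_V vs Taxon_Z: 7
  Taxon_V vs Taxon_G: 6
  Taxon_V vs Taxon_X: 7
  Taxon_V vs Taxon_C: 8
  Taxon_Z vs Taxon_G: 10
  Taxon_Z vs Taxon_X: 6
  Taxon_Z vs Taxon_C: 8
  Taxon_G vs Taxon_X: 10
  Taxon_G vs Taxon_C: 12
  Taxon_X vs Taxon_C: 8
The largest is 12, between Taxon_G and Taxon_C.

12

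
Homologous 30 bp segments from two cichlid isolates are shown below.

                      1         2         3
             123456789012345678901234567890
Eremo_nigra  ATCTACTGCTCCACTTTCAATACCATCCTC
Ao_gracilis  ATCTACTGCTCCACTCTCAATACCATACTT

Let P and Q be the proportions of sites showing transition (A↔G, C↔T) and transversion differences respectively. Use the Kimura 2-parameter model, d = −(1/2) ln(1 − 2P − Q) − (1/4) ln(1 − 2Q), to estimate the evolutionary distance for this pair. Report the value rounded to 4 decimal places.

Differing sites — 16:T/C (Ti); 27:C/A (Tv); 30:C/T (Ti).
Of the 3 differences, 2 transitions and 1 transversion over 30 sites: P = 2/30 = 0.066667, Q = 1/30 = 0.033333.
d = −0.5·ln(0.833333) − 0.25·ln(0.933334) = −0.5·(-0.182322) − 0.25·(-0.068992) = 0.1084.

0.1084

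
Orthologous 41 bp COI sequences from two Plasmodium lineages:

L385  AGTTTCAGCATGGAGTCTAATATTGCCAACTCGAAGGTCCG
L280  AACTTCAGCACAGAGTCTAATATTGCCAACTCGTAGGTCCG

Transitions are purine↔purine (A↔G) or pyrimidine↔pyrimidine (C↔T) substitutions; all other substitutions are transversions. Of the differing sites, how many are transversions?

Mismatches occur at site 2 (G/A, transition), site 3 (T/C, transition), site 11 (T/C, transition), site 12 (G/A, transition), site 34 (A/T, transversion).
Of the 5 differences, 4 transitions and 1 transversion, so the answer is 1.

1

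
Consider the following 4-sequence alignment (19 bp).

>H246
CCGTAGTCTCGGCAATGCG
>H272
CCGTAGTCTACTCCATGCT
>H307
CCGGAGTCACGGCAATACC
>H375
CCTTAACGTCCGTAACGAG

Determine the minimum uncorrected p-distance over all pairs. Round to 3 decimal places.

Pairwise Hamming distances:
  H246 vs H272: 5
  H246 vs H307: 4
  H246 vs H375: 8
  H272 vs H307: 8
  H272 vs H375: 11
  H307 vs H375: 12
The smallest is 4 mismatches, between H246 and H307; p = 4/19 = 0.211.

0.211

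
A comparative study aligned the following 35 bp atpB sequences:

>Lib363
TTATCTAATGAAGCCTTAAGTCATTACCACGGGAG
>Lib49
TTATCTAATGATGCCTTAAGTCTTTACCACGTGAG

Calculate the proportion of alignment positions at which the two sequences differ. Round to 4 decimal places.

0.0857

The sequences differ at positions 12 (A/T), 23 (A/T), 32 (G/T).
There are 3 differences over 35 sites, so p = 3/35 = 0.0857.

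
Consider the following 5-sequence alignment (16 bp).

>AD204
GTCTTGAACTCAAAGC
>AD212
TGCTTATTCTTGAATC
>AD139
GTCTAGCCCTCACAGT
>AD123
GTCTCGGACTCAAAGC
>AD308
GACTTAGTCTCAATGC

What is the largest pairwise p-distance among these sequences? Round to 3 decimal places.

0.688

Pairwise Hamming distances:
  AD204 vs AD212: 8
  AD204 vs AD139: 5
  AD204 vs AD123: 2
  AD204 vs AD308: 5
  AD212 vs AD139: 11
  AD212 vs AD123: 9
  AD212 vs AD308: 7
  AD139 vs AD123: 5
  AD139 vs AD308: 8
  AD123 vs AD308: 5
The largest is 11 mismatches, between AD212 and AD139; p = 11/16 = 0.688.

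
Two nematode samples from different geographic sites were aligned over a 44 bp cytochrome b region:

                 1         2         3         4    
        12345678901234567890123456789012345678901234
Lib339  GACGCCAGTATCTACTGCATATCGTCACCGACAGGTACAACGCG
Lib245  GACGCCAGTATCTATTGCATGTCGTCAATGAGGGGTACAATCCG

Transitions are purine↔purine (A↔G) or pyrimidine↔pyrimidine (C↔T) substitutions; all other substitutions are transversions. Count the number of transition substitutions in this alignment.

5

Differing sites — 15:C/T (Ti); 21:A/G (Ti); 28:C/A (Tv); 29:C/T (Ti); 32:C/G (Tv); 33:A/G (Ti); 41:C/T (Ti); 42:G/C (Tv).
Of the 8 differences, 5 transitions and 3 transversions, so the answer is 5.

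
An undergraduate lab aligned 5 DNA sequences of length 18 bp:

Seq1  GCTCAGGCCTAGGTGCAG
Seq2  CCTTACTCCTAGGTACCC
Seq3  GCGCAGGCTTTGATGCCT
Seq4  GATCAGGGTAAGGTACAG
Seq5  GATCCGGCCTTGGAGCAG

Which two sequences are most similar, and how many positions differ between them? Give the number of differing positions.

Pairwise Hamming distances:
  Seq1 vs Seq2: 7
  Seq1 vs Seq3: 6
  Seq1 vs Seq4: 5
  Seq1 vs Seq5: 4
  Seq2 vs Seq3: 10
  Seq2 vs Seq4: 10
  Seq2 vs Seq5: 11
  Seq3 vs Seq4: 9
  Seq3 vs Seq5: 8
  Seq4 vs Seq5: 7
The smallest is 4, between Seq1 and Seq5.

4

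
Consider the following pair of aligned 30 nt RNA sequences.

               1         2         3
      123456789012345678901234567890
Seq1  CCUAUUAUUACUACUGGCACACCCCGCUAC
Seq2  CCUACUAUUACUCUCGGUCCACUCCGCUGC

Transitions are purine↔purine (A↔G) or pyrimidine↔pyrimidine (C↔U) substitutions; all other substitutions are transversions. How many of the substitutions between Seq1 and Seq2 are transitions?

Differing sites — 5:U/C (Ti); 13:A/C (Tv); 14:C/U (Ti); 15:U/C (Ti); 18:C/U (Ti); 19:A/C (Tv); 23:C/U (Ti); 29:A/G (Ti).
Of the 8 differences, 6 transitions and 2 transversions, so the answer is 6.

6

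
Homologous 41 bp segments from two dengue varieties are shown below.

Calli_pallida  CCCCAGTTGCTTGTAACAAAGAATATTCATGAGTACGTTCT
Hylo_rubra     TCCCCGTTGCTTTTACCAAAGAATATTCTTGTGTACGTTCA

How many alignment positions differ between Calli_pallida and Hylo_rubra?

Differing sites — 1:C/T; 5:A/C; 13:G/T; 16:A/C; 29:A/T; 32:A/T; 41:T/A.
That gives 7 mismatches out of 41 aligned sites, so the Hamming distance is 7.

7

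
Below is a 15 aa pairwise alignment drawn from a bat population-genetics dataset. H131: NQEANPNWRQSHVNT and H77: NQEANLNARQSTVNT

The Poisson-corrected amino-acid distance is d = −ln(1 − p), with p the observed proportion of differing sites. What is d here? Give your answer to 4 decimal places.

0.2231

Differing sites — 6:P/L; 8:W/A; 12:H/T.
p = 3/15 = 0.200000.
d = −ln(1 − 0.200000) = −ln(0.800000) = 0.2231.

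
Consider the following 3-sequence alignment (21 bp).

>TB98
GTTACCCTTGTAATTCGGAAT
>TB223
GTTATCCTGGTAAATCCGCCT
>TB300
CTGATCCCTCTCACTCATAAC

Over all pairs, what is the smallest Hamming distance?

Pairwise Hamming distances:
  TB98 vs TB223: 6
  TB98 vs TB300: 10
  TB223 vs TB300: 12
The smallest is 6, between TB98 and TB223.

6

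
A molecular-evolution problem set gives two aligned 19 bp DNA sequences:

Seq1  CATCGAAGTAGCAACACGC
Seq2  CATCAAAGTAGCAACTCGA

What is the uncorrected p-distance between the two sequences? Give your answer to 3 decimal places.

0.158

The sequences differ at positions 5 (G/A), 16 (A/T), 19 (C/A).
There are 3 differences over 19 sites, so p = 3/19 = 0.158.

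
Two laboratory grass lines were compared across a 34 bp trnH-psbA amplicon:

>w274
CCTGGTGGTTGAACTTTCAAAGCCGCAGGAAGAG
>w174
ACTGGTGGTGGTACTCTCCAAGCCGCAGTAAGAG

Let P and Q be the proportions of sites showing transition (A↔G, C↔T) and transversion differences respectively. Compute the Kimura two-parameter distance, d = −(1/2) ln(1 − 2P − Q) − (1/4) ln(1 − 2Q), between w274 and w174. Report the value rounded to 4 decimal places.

0.2023

Differing sites — 1:C/A (Tv); 10:T/G (Tv); 12:A/T (Tv); 16:T/C (Ti); 19:A/C (Tv); 29:G/T (Tv).
Of the 6 differences, 1 transition and 5 transversions over 34 sites: P = 1/34 = 0.029412, Q = 5/34 = 0.147059.
d = −0.5·ln(0.794117) − 0.25·ln(0.705882) = −0.5·(-0.230524) − 0.25·(-0.348307) = 0.2023.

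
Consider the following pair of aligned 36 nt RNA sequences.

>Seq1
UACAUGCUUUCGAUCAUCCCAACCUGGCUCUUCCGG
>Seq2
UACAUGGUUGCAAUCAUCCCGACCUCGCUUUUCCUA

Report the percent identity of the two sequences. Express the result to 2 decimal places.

Mismatches occur at site 7 (C↔G), site 10 (U↔G), site 12 (G↔A), site 21 (A↔G), site 26 (G↔C), site 30 (C↔U), site 35 (G↔U), site 36 (G↔A).
28 of the 36 sites match, so the percent identity is 28/36 × 100 = 77.78%.

77.78%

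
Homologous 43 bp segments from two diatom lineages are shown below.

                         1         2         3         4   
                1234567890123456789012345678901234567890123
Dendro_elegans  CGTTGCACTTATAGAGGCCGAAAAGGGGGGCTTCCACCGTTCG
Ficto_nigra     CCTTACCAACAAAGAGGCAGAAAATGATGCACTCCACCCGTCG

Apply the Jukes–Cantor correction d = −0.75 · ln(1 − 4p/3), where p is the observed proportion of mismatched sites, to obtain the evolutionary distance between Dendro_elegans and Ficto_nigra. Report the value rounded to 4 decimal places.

0.5141

Differing sites — 2:G/C; 5:G/A; 7:A/C; 8:C/A; 9:T/A; 10:T/C; 12:T/A; 19:C/A; 25:G/T; 27:G/A; 28:G/T; 30:G/C; 31:C/A; 32:T/C; 39:G/C; 40:T/G.
p = 16/43 = 0.372093.
d = −0.75 · ln(1 − (4/3)·0.372093) = −0.75 · ln(0.503876) = −0.75 · (-0.685425) = 0.5141.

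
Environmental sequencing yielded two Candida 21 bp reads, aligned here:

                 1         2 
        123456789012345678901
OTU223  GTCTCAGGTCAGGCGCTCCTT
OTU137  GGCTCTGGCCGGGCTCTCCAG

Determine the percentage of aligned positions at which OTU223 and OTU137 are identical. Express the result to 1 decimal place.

Mismatches occur at site 2 (T→G), site 6 (A→T), site 9 (T→C), site 11 (A→G), site 15 (G→T), site 20 (T→A), site 21 (T→G).
14 of the 21 sites match, so the percent identity is 14/21 × 100 = 66.7%.

66.7%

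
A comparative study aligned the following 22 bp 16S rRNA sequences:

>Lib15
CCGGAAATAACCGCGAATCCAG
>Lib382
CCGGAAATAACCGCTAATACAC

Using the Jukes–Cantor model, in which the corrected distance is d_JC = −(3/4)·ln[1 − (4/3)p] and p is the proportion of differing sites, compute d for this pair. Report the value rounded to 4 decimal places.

Mismatches occur at site 15 (G↔T), site 19 (C↔A), site 22 (G↔C).
p = 3/22 = 0.136364.
d = −0.75 · ln(1 − (4/3)·0.136364) = −0.75 · ln(0.818181) = −0.75 · (-0.200672) = 0.1505.

0.1505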